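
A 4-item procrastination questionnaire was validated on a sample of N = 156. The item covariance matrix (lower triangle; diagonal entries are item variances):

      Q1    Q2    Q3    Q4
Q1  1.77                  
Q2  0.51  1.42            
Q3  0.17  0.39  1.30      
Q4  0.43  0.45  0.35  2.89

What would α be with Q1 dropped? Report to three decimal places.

Remaining items: Q2, Q3, Q4 (k = 3).
Σσᵢ² = 1.42 + 1.30 + 2.89 = 5.61
σ²_T = 5.61 + 2 × 1.19 = 7.99
α (item deleted) = (3/2)·(1 − 5.61/7.99) = 0.447

α = 0.447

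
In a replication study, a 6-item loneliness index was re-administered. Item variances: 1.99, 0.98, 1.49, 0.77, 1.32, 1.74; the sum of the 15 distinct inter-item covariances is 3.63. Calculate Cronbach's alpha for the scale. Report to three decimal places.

α = 0.560

Σσ²ᵢ = 1.99 + 0.98 + 1.49 + 0.77 + 1.32 + 1.74 = 8.29
Sum of distinct covariances = 3.63
σ²_total = Σσ²ᵢ + 2·Σcov = 8.29 + 2 × 3.63 = 15.55
α = (6/5)·(1 − 8.29/15.55) = 0.560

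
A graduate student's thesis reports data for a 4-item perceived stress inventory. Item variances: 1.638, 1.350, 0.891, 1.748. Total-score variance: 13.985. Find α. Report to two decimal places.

α = 0.80

sum of item variances = 1.638 + 1.350 + 0.891 + 1.748 = 5.627
α = (k/(k−1))·(1 − sum of item variances/total variance) = (4/3)·(1 − 5.627/13.985) = 0.80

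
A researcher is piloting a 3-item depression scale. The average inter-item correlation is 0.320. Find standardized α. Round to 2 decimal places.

Standardized α = k·r̄ / (1 + (k−1)·r̄) = 3 × 0.320 / (1 + 2 × 0.320)
  = 0.9600 / 1.6400 = 0.59

α = 0.59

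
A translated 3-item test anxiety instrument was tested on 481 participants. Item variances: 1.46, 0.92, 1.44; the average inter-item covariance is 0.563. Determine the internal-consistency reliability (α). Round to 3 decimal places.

α = 0.704

ΣVar(i) = 1.46 + 0.92 + 1.44 = 3.82
Sum of the 3 distinct covariances = 3 × 0.563 = 1.689
σ²_total = ΣVar(i) + 2·Σcov = 3.82 + 2 × 1.689 = 7.198
α = (3/2)·(1 − 3.82/7.198) = 0.704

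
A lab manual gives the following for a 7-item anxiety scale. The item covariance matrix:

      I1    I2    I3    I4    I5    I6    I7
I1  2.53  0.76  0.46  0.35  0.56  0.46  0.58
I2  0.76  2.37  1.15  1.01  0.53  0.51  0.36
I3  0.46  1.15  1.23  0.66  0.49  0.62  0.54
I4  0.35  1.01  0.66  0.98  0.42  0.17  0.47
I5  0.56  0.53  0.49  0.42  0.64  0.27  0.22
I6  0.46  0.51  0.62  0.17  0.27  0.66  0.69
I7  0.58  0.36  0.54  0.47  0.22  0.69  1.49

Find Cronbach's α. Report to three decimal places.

Cronbach's α = 0.811

sum of item variances = 2.53 + 2.37 + 1.23 + 0.98 + 0.64 + 0.66 + 1.49 = 9.90
Sum of off-diagonal covariances = 11.28
Var(T) = 9.90 + 2 × 11.28 = 32.46
α = (k/(k−1))·(1 − sum of item variances/Var(T)) = (7/6)·(1 − 9.90/32.46) = 0.811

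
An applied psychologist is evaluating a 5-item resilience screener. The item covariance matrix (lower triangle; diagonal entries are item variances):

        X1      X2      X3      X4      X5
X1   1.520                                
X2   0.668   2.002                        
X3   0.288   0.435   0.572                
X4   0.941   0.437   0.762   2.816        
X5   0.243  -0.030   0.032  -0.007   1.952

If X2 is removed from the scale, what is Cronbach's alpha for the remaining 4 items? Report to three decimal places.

Remaining items: X1, X3, X4, X5 (k = 4).
sum of item variances = 1.520 + 0.572 + 2.816 + 1.952 = 6.860
σ²_total = 6.860 + 2 × 2.259 = 11.378
α (item deleted) = (4/3)·(1 − 6.860/11.378) = 0.529

Cronbach's alpha = 0.529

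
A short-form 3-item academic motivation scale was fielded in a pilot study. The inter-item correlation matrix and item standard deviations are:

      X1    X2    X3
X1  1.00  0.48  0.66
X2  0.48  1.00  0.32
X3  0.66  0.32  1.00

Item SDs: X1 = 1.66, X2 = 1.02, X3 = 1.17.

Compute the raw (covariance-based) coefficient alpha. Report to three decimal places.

coefficient alpha = 0.734

Σσ²ᵢ = 1.66² + 1.02² + 1.17² = 5.1649
Covariances σ_ij = r_ij · s_i · s_j:
  σ(X1,X2) = 0.48 × 1.66 × 1.02 = 0.8127
  σ(X1,X3) = 0.66 × 1.66 × 1.17 = 1.2819
  σ(X2,X3) = 0.32 × 1.02 × 1.17 = 0.3819
σ²_T = Σσ²ᵢ + 2·Σσ_ij = 5.1649 + 2 × 2.4765 = 10.1179
α = (3/2)·(1 − 5.1649/10.1179) = 0.734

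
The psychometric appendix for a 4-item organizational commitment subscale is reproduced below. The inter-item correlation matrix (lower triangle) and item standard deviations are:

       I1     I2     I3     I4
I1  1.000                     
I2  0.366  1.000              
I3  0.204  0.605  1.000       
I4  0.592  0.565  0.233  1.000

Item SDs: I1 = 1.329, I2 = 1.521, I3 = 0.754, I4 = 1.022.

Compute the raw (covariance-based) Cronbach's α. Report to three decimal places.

Σσ²ᵢ = 1.329² + 1.521² + 0.754² + 1.022² = 5.6927
Covariances σ_ij = r_ij · s_i · s_j:
  σ(I1,I2) = 0.366 × 1.329 × 1.521 = 0.7398
  σ(I1,I3) = 0.204 × 1.329 × 0.754 = 0.2044
  σ(I1,I4) = 0.592 × 1.329 × 1.022 = 0.8041
  σ(I2,I3) = 0.605 × 1.521 × 0.754 = 0.6938
  σ(I2,I4) = 0.565 × 1.521 × 1.022 = 0.8783
  σ(I3,I4) = 0.233 × 0.754 × 1.022 = 0.1795
σ²_T = Σσ²ᵢ + 2·Σσ_ij = 5.6927 + 2 × 3.4999 = 12.6925
α = (4/3)·(1 − 5.6927/12.6925) = 0.735

α = 0.735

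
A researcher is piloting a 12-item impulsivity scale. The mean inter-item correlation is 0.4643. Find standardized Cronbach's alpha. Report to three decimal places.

Standardized α = k·r̄ / (1 + (k−1)·r̄) = 12 × 0.4643 / (1 + 11 × 0.4643)
  = 5.5716 / 6.1073 = 0.912

α = 0.912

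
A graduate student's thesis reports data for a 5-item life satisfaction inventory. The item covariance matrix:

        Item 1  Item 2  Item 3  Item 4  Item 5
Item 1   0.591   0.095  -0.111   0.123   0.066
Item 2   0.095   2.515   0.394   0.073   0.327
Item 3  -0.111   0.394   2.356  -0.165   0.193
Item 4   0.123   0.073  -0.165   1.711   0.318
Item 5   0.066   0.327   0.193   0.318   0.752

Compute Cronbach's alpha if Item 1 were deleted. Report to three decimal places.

Remaining items: Item 2, Item 3, Item 4, Item 5 (k = 4).
Σσᵢ² = 2.515 + 2.356 + 1.711 + 0.752 = 7.334
σ²_total = 7.334 + 2 × 1.140 = 9.614
α (item deleted) = (4/3)·(1 − 7.334/9.614) = 0.316

α = 0.316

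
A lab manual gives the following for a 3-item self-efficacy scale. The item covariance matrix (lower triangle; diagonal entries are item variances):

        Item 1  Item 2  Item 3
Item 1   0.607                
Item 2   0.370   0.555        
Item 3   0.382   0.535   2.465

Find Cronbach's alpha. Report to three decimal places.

Cronbach's alpha = 0.623

Σσ²ᵢ = 0.607 + 0.555 + 2.465 = 3.627
Sum of off-diagonal covariances = 1.287
total variance = 3.627 + 2 × 1.287 = 6.201
α = (k/(k−1))·(1 − Σσ²ᵢ/total variance) = (3/2)·(1 − 3.627/6.201) = 0.623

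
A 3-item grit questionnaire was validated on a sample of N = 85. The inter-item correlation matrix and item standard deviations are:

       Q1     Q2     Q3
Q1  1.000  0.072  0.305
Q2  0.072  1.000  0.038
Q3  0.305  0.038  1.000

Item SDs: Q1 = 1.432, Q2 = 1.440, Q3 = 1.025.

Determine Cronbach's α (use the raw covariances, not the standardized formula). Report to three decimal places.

Σσ²ᵢ = 1.432² + 1.440² + 1.025² = 5.1748
Covariances σ_ij = r_ij · s_i · s_j:
  σ(Q1,Q2) = 0.072 × 1.432 × 1.440 = 0.1485
  σ(Q1,Q3) = 0.305 × 1.432 × 1.025 = 0.4477
  σ(Q2,Q3) = 0.038 × 1.440 × 1.025 = 0.0561
σ²_T = Σσ²ᵢ + 2·Σσ_ij = 5.1748 + 2 × 0.6523 = 6.4794
α = (3/2)·(1 − 5.1748/6.4794) = 0.302

α = 0.302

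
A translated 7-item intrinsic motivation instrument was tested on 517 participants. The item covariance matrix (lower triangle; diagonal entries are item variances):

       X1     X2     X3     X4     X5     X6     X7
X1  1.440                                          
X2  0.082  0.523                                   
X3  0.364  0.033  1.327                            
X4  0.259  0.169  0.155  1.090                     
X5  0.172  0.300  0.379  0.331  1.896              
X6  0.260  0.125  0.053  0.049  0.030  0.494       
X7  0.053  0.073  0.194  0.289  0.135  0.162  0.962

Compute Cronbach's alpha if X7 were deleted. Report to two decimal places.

Remaining items: X1, X2, X3, X4, X5, X6 (k = 6).
Σσ²ᵢ = 1.440 + 0.523 + 1.327 + 1.090 + 1.896 + 0.494 = 6.770
σ²_T = 6.770 + 2 × 2.761 = 12.292
α (item deleted) = (6/5)·(1 − 6.770/12.292) = 0.54

α = 0.54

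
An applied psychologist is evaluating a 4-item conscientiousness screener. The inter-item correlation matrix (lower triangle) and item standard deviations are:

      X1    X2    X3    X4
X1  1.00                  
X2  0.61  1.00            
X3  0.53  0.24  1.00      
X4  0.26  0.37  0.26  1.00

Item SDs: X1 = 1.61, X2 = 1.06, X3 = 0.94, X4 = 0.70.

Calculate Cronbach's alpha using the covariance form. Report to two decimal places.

Σσ²ᵢ = 1.61² + 1.06² + 0.94² + 0.70² = 5.0893
Covariances σ_ij = r_ij · s_i · s_j:
  σ(X1,X2) = 0.61 × 1.61 × 1.06 = 1.0410
  σ(X1,X3) = 0.53 × 1.61 × 0.94 = 0.8021
  σ(X1,X4) = 0.26 × 1.61 × 0.70 = 0.2930
  σ(X2,X3) = 0.24 × 1.06 × 0.94 = 0.2391
  σ(X2,X4) = 0.37 × 1.06 × 0.70 = 0.2745
  σ(X3,X4) = 0.26 × 0.94 × 0.70 = 0.1711
σ²_T = Σσ²ᵢ + 2·Σσ_ij = 5.0893 + 2 × 2.8208 = 10.7309
α = (4/3)·(1 − 5.0893/10.7309) = 0.70

α = 0.70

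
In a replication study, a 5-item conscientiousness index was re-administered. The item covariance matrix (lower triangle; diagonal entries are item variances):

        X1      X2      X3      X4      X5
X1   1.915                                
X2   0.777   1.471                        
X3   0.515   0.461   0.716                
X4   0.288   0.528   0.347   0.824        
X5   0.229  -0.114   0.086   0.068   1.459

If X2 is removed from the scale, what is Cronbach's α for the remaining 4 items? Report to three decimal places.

Cronbach's α = 0.512

Remaining items: X1, X3, X4, X5 (k = 4).
Σσ²ᵢ = 1.915 + 0.716 + 0.824 + 1.459 = 4.914
total variance = 4.914 + 2 × 1.533 = 7.980
α (item deleted) = (4/3)·(1 − 4.914/7.980) = 0.512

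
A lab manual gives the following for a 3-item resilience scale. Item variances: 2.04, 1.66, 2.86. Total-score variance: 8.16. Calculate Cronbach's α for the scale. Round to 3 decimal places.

sum of item variances = 2.04 + 1.66 + 2.86 = 6.56
α = (k/(k−1))·(1 − sum of item variances/Var(T)) = (3/2)·(1 − 6.56/8.16) = 0.294

α = 0.294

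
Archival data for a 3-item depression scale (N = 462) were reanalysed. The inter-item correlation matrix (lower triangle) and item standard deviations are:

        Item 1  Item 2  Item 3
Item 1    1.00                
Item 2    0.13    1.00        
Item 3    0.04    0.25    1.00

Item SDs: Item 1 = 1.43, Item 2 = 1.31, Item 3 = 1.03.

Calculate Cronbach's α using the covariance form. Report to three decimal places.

Σσ²ᵢ = 1.43² + 1.31² + 1.03² = 4.8219
Covariances σ_ij = r_ij · s_i · s_j:
  σ(Item 1,Item 2) = 0.13 × 1.43 × 1.31 = 0.2435
  σ(Item 1,Item 3) = 0.04 × 1.43 × 1.03 = 0.0589
  σ(Item 2,Item 3) = 0.25 × 1.31 × 1.03 = 0.3373
σ²_T = Σσ²ᵢ + 2·Σσ_ij = 4.8219 + 2 × 0.6397 = 6.1013
α = (3/2)·(1 − 4.8219/6.1013) = 0.315

α = 0.315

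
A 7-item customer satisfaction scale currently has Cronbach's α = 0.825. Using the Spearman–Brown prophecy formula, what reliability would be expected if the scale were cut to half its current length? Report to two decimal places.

predicted reliability = 0.70

Length factor m = 1/2
α' = m·α / (1 − (1−m)·α)
   = 1/2 × 0.825 / (1 − (1 − 1/2) × 0.825)
   = 0.4125 / 0.5875 = 0.70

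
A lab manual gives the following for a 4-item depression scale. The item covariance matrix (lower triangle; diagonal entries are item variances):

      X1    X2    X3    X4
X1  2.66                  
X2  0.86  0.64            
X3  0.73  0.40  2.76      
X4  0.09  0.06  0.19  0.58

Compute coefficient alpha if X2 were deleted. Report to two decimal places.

Remaining items: X1, X3, X4 (k = 3).
sum of item variances = 2.66 + 2.76 + 0.58 = 6.00
σ²_T = 6.00 + 2 × 1.01 = 8.02
α (item deleted) = (3/2)·(1 − 6.00/8.02) = 0.38

α = 0.38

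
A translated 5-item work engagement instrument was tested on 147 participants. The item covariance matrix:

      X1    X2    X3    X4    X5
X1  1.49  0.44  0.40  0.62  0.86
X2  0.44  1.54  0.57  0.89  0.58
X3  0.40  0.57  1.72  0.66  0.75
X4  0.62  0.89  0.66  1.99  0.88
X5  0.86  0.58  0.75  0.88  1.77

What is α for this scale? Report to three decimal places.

sum of item variances = 1.49 + 1.54 + 1.72 + 1.99 + 1.77 = 8.51
Sum of the distinct covariances = 6.65
total variance = 8.51 + 2 × 6.65 = 21.81
α = (k/(k−1))·(1 − sum of item variances/total variance) = (5/4)·(1 − 8.51/21.81) = 0.762

α = 0.762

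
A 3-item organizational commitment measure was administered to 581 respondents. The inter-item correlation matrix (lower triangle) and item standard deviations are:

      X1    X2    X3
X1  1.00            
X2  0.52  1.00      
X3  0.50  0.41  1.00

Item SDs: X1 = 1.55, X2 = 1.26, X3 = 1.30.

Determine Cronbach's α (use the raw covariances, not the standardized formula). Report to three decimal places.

Cronbach's α = 0.730

Σσ²ᵢ = 1.55² + 1.26² + 1.30² = 5.6801
Covariances σ_ij = r_ij · s_i · s_j:
  σ(X1,X2) = 0.52 × 1.55 × 1.26 = 1.0156
  σ(X1,X3) = 0.50 × 1.55 × 1.30 = 1.0075
  σ(X2,X3) = 0.41 × 1.26 × 1.30 = 0.6716
σ²_T = Σσ²ᵢ + 2·Σσ_ij = 5.6801 + 2 × 2.6947 = 11.0695
α = (3/2)·(1 − 5.6801/11.0695) = 0.730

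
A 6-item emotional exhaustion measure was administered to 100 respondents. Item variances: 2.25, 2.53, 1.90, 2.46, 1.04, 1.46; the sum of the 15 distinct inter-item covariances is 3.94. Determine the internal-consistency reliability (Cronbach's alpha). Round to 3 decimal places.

α = 0.484

Σσ²ᵢ = 2.25 + 2.53 + 1.90 + 2.46 + 1.04 + 1.46 = 11.64
Sum of distinct covariances = 3.94
total variance = Σσ²ᵢ + 2·Σcov = 11.64 + 2 × 3.94 = 19.52
α = (6/5)·(1 − 11.64/19.52) = 0.484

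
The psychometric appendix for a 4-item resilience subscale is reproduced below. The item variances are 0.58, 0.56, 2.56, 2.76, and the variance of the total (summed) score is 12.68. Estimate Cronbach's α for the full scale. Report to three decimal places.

Cronbach's α = 0.654

ΣVar(i) = 0.58 + 0.56 + 2.56 + 2.76 = 6.46
α = (k/(k−1))·(1 − ΣVar(i)/total variance) = (4/3)·(1 − 6.46/12.68) = 0.654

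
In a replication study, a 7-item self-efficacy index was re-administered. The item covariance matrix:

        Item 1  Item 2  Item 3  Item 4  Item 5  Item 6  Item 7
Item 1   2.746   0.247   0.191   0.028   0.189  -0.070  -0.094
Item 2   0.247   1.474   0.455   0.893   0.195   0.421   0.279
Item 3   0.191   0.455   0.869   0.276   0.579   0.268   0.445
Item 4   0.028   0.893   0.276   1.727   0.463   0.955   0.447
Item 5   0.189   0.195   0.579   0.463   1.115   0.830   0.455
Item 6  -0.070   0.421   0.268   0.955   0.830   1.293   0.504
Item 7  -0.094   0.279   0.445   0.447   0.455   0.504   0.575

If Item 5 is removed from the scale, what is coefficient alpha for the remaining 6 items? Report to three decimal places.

α = 0.657

Remaining items: Item 1, Item 2, Item 3, Item 4, Item 6, Item 7 (k = 6).
sum of item variances = 2.746 + 1.474 + 0.869 + 1.727 + 1.293 + 0.575 = 8.684
Var(T) = 8.684 + 2 × 5.245 = 19.174
α (item deleted) = (6/5)·(1 − 8.684/19.174) = 0.657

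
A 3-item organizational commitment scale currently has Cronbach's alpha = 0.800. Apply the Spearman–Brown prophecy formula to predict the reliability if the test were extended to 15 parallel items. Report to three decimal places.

Length factor m = 15/3 = 5.0000
α' = m·α / (1 + (m−1)·α)
   = 15/3 × 0.800 / (1 + (15/3 − 1) × 0.800)
   = 4.0000 / 4.2000 = 0.952

predicted reliability = 0.952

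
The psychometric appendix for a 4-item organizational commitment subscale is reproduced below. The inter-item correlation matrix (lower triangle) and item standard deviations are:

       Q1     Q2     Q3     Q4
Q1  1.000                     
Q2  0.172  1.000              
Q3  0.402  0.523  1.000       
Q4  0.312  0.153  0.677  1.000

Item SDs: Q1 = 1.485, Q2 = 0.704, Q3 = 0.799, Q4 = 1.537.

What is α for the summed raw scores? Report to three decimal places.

α = 0.644

Σσ²ᵢ = 1.485² + 0.704² + 0.799² + 1.537² = 5.7016
Covariances σ_ij = r_ij · s_i · s_j:
  σ(Q1,Q2) = 0.172 × 1.485 × 0.704 = 0.1798
  σ(Q1,Q3) = 0.402 × 1.485 × 0.799 = 0.4770
  σ(Q1,Q4) = 0.312 × 1.485 × 1.537 = 0.7121
  σ(Q2,Q3) = 0.523 × 0.704 × 0.799 = 0.2942
  σ(Q2,Q4) = 0.153 × 0.704 × 1.537 = 0.1656
  σ(Q3,Q4) = 0.677 × 0.799 × 1.537 = 0.8314
σ²_T = Σσ²ᵢ + 2·Σσ_ij = 5.7016 + 2 × 2.6601 = 11.0218
α = (4/3)·(1 − 5.7016/11.0218) = 0.644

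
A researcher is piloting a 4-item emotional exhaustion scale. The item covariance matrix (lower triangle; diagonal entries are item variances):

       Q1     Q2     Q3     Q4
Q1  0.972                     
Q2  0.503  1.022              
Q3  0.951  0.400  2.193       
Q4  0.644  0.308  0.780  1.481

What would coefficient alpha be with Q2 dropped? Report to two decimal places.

α = 0.76

Remaining items: Q1, Q3, Q4 (k = 3).
sum of item variances = 0.972 + 2.193 + 1.481 = 4.646
σ²_T = 4.646 + 2 × 2.375 = 9.396
α (item deleted) = (3/2)·(1 − 4.646/9.396) = 0.76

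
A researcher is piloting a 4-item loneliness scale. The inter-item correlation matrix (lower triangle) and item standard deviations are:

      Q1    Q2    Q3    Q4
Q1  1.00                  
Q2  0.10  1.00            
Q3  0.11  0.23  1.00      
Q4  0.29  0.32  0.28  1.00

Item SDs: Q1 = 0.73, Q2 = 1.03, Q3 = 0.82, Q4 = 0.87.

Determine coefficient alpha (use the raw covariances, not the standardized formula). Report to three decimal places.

Σσ²ᵢ = 0.73² + 1.03² + 0.82² + 0.87² = 3.0231
Covariances σ_ij = r_ij · s_i · s_j:
  σ(Q1,Q2) = 0.10 × 0.73 × 1.03 = 0.0752
  σ(Q1,Q3) = 0.11 × 0.73 × 0.82 = 0.0658
  σ(Q1,Q4) = 0.29 × 0.73 × 0.87 = 0.1842
  σ(Q2,Q3) = 0.23 × 1.03 × 0.82 = 0.1943
  σ(Q2,Q4) = 0.32 × 1.03 × 0.87 = 0.2868
  σ(Q3,Q4) = 0.28 × 0.82 × 0.87 = 0.1998
σ²_T = Σσ²ᵢ + 2·Σσ_ij = 3.0231 + 2 × 1.0061 = 5.0353
α = (4/3)·(1 − 3.0231/5.0353) = 0.533

α = 0.533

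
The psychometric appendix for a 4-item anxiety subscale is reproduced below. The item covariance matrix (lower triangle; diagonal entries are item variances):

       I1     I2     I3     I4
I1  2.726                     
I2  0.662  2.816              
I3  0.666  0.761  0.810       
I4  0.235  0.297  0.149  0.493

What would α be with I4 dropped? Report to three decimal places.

α = 0.595

Remaining items: I1, I2, I3 (k = 3).
Σσ²ᵢ = 2.726 + 2.816 + 0.810 = 6.352
σ²_total = 6.352 + 2 × 2.089 = 10.530
α (item deleted) = (3/2)·(1 − 6.352/10.530) = 0.595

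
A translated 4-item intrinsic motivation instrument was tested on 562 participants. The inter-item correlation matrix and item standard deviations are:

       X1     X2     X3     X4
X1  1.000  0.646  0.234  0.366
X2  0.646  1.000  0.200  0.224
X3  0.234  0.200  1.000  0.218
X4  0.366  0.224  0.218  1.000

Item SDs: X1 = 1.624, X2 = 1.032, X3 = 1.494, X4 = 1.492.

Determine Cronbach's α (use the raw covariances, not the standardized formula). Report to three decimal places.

Cronbach's α = 0.632

Σσ²ᵢ = 1.624² + 1.032² + 1.494² + 1.492² = 8.1605
Covariances σ_ij = r_ij · s_i · s_j:
  σ(X1,X2) = 0.646 × 1.624 × 1.032 = 1.0827
  σ(X1,X3) = 0.234 × 1.624 × 1.494 = 0.5677
  σ(X1,X4) = 0.366 × 1.624 × 1.492 = 0.8868
  σ(X2,X3) = 0.200 × 1.032 × 1.494 = 0.3084
  σ(X2,X4) = 0.224 × 1.032 × 1.492 = 0.3449
  σ(X3,X4) = 0.218 × 1.494 × 1.492 = 0.4859
σ²_T = Σσ²ᵢ + 2·Σσ_ij = 8.1605 + 2 × 3.6764 = 15.5133
α = (4/3)·(1 − 8.1605/15.5133) = 0.632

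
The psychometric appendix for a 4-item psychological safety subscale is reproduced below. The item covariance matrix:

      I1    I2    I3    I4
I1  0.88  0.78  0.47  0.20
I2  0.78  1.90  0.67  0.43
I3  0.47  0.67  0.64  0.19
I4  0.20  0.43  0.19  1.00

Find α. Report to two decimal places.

Σσ²ᵢ = 0.88 + 1.90 + 0.64 + 1.00 = 4.42
Sum of off-diagonal covariances = 2.74
Var(T) = 4.42 + 2 × 2.74 = 9.90
α = (k/(k−1))·(1 − Σσ²ᵢ/Var(T)) = (4/3)·(1 − 4.42/9.90) = 0.74

α = 0.74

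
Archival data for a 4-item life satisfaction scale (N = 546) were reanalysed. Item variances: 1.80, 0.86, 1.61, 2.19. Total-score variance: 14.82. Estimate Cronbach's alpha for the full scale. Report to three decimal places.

α = 0.752

sum of item variances = 1.80 + 0.86 + 1.61 + 2.19 = 6.46
α = (k/(k−1))·(1 − sum of item variances/Var(T)) = (4/3)·(1 − 6.46/14.82) = 0.752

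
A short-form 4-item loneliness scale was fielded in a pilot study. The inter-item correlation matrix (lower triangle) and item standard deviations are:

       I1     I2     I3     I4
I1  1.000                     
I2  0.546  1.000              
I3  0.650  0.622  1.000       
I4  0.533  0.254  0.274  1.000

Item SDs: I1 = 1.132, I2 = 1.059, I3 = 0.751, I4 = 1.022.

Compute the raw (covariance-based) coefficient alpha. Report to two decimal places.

Σσ²ᵢ = 1.132² + 1.059² + 0.751² + 1.022² = 4.0114
Covariances σ_ij = r_ij · s_i · s_j:
  σ(I1,I2) = 0.546 × 1.132 × 1.059 = 0.6545
  σ(I1,I3) = 0.650 × 1.132 × 0.751 = 0.5526
  σ(I1,I4) = 0.533 × 1.132 × 1.022 = 0.6166
  σ(I2,I3) = 0.622 × 1.059 × 0.751 = 0.4947
  σ(I2,I4) = 0.254 × 1.059 × 1.022 = 0.2749
  σ(I3,I4) = 0.274 × 0.751 × 1.022 = 0.2103
σ²_T = Σσ²ᵢ + 2·Σσ_ij = 4.0114 + 2 × 2.8036 = 9.6186
α = (4/3)·(1 − 4.0114/9.6186) = 0.78

α = 0.78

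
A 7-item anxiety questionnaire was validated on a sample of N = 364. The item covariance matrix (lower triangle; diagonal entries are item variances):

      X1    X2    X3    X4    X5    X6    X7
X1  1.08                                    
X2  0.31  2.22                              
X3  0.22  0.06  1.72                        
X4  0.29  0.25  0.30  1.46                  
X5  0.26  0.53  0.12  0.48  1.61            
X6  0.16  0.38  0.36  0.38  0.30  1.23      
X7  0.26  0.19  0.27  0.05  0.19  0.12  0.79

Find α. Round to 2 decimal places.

Σσ²ᵢ = 1.08 + 2.22 + 1.72 + 1.46 + 1.61 + 1.23 + 0.79 = 10.11
Sum of off-diagonal covariances = 5.48
total variance = 10.11 + 2 × 5.48 = 21.07
α = (k/(k−1))·(1 − Σσ²ᵢ/total variance) = (7/6)·(1 − 10.11/21.07) = 0.61

α = 0.61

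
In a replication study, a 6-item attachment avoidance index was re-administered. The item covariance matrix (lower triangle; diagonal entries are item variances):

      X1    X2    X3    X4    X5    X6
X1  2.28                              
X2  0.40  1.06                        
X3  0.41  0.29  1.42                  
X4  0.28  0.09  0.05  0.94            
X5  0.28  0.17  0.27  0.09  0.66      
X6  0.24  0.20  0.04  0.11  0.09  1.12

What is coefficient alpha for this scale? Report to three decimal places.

coefficient alpha = 0.535

sum of item variances = 2.28 + 1.06 + 1.42 + 0.94 + 0.66 + 1.12 = 7.48
Σ_{i<j} σ_ij = 3.01
σ²_total = 7.48 + 2 × 3.01 = 13.50
α = (k/(k−1))·(1 − sum of item variances/σ²_total) = (6/5)·(1 − 7.48/13.50) = 0.535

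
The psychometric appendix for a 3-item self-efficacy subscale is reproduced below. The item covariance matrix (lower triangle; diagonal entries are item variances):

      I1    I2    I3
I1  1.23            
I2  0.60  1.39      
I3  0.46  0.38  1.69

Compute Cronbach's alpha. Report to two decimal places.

α = 0.60

ΣVar(i) = 1.23 + 1.39 + 1.69 = 4.31
Sum of the distinct covariances = 1.44
total variance = 4.31 + 2 × 1.44 = 7.19
α = (k/(k−1))·(1 − ΣVar(i)/total variance) = (3/2)·(1 − 4.31/7.19) = 0.60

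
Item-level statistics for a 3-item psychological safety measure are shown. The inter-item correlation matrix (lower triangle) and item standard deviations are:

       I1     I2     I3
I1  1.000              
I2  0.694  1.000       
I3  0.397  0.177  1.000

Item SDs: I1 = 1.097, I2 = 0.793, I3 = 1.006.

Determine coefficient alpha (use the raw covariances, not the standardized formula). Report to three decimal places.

Σσ²ᵢ = 1.097² + 0.793² + 1.006² = 2.8443
Covariances σ_ij = r_ij · s_i · s_j:
  σ(I1,I2) = 0.694 × 1.097 × 0.793 = 0.6037
  σ(I1,I3) = 0.397 × 1.097 × 1.006 = 0.4381
  σ(I2,I3) = 0.177 × 0.793 × 1.006 = 0.1412
σ²_T = Σσ²ᵢ + 2·Σσ_ij = 2.8443 + 2 × 1.1830 = 5.2103
α = (3/2)·(1 − 2.8443/5.2103) = 0.681

α = 0.681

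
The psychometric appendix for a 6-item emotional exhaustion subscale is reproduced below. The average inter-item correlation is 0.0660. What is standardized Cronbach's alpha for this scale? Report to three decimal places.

standardized Cronbach's alpha = 0.298

Standardized α = k·r̄ / (1 + (k−1)·r̄) = 6 × 0.0660 / (1 + 5 × 0.0660)
  = 0.3960 / 1.3300 = 0.298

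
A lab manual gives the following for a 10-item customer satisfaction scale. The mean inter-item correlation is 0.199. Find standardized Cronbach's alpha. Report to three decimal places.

Standardized α = k·r̄ / (1 + (k−1)·r̄) = 10 × 0.199 / (1 + 9 × 0.199)
  = 1.9900 / 2.7910 = 0.713

α = 0.713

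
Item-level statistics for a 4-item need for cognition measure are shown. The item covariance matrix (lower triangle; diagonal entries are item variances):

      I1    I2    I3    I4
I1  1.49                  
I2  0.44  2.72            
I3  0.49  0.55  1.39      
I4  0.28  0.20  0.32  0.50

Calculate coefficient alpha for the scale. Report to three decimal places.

ΣVar(i) = 1.49 + 2.72 + 1.39 + 0.50 = 6.10
Sum of off-diagonal covariances = 2.28
Var(T) = 6.10 + 2 × 2.28 = 10.66
α = (k/(k−1))·(1 − ΣVar(i)/Var(T)) = (4/3)·(1 − 6.10/10.66) = 0.570

coefficient alpha = 0.570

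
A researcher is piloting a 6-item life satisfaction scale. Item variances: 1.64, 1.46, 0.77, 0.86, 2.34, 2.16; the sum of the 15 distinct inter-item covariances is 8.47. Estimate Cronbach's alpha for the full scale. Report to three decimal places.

Σσᵢ² = 1.64 + 1.46 + 0.77 + 0.86 + 2.34 + 2.16 = 9.23
Sum of distinct covariances = 8.47
σ²_total = Σσᵢ² + 2·Σcov = 9.23 + 2 × 8.47 = 26.17
α = (6/5)·(1 − 9.23/26.17) = 0.777

α = 0.777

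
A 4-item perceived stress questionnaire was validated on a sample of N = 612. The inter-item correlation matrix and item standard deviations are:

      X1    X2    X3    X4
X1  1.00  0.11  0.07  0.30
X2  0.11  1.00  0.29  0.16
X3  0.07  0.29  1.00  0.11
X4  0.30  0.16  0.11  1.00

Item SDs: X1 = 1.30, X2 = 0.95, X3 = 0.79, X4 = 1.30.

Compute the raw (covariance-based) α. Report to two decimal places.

Σσ²ᵢ = 1.30² + 0.95² + 0.79² + 1.30² = 4.9066
Covariances σ_ij = r_ij · s_i · s_j:
  σ(X1,X2) = 0.11 × 1.30 × 0.95 = 0.1358
  σ(X1,X3) = 0.07 × 1.30 × 0.79 = 0.0719
  σ(X1,X4) = 0.30 × 1.30 × 1.30 = 0.5070
  σ(X2,X3) = 0.29 × 0.95 × 0.79 = 0.2176
  σ(X2,X4) = 0.16 × 0.95 × 1.30 = 0.1976
  σ(X3,X4) = 0.11 × 0.79 × 1.30 = 0.1130
σ²_T = Σσ²ᵢ + 2·Σσ_ij = 4.9066 + 2 × 1.2429 = 7.3924
α = (4/3)·(1 − 4.9066/7.3924) = 0.45

α = 0.45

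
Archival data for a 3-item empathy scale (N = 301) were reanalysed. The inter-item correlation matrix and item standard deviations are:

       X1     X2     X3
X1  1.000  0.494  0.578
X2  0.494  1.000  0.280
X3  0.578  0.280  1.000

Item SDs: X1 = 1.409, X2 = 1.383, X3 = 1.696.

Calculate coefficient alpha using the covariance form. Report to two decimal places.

α = 0.70

Σσ²ᵢ = 1.409² + 1.383² + 1.696² = 6.7744
Covariances σ_ij = r_ij · s_i · s_j:
  σ(X1,X2) = 0.494 × 1.409 × 1.383 = 0.9626
  σ(X1,X3) = 0.578 × 1.409 × 1.696 = 1.3812
  σ(X2,X3) = 0.280 × 1.383 × 1.696 = 0.6568
σ²_T = Σσ²ᵢ + 2·Σσ_ij = 6.7744 + 2 × 3.0006 = 12.7756
α = (3/2)·(1 − 6.7744/12.7756) = 0.70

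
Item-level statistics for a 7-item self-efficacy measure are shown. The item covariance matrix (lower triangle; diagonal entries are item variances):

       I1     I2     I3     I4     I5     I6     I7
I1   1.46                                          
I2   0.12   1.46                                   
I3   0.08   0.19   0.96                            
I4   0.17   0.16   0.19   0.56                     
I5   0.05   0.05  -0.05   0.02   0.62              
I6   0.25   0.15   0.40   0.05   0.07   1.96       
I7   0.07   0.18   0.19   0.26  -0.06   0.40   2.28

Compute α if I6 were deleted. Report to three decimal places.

α = 0.367

Remaining items: I1, I2, I3, I4, I5, I7 (k = 6).
ΣVar(i) = 1.46 + 1.46 + 0.96 + 0.56 + 0.62 + 2.28 = 7.34
total variance = 7.34 + 2 × 1.62 = 10.58
α (item deleted) = (6/5)·(1 − 7.34/10.58) = 0.367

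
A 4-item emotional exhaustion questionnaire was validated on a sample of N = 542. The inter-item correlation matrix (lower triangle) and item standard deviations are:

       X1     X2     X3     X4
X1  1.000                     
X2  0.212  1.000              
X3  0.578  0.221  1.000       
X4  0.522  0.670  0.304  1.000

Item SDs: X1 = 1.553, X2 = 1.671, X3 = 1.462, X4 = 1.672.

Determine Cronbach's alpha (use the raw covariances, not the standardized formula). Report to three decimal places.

Σσ²ᵢ = 1.553² + 1.671² + 1.462² + 1.672² = 10.1371
Covariances σ_ij = r_ij · s_i · s_j:
  σ(X1,X2) = 0.212 × 1.553 × 1.671 = 0.5502
  σ(X1,X3) = 0.578 × 1.553 × 1.462 = 1.3123
  σ(X1,X4) = 0.522 × 1.553 × 1.672 = 1.3554
  σ(X2,X3) = 0.221 × 1.671 × 1.462 = 0.5399
  σ(X2,X4) = 0.670 × 1.671 × 1.672 = 1.8719
  σ(X3,X4) = 0.304 × 1.462 × 1.672 = 0.7431
σ²_T = Σσ²ᵢ + 2·Σσ_ij = 10.1371 + 2 × 6.3728 = 22.8827
α = (4/3)·(1 − 10.1371/22.8827) = 0.743

Cronbach's alpha = 0.743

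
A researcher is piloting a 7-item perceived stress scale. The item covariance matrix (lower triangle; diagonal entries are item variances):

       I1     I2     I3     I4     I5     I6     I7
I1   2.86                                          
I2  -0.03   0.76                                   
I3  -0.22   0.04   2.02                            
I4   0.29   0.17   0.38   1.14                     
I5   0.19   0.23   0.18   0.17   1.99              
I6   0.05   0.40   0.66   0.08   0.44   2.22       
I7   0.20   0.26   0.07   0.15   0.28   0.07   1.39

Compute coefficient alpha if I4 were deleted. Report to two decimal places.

coefficient alpha = 0.40

Remaining items: I1, I2, I3, I5, I6, I7 (k = 6).
ΣVar(i) = 2.86 + 0.76 + 2.02 + 1.99 + 2.22 + 1.39 = 11.24
Var(T) = 11.24 + 2 × 2.82 = 16.88
α (item deleted) = (6/5)·(1 − 11.24/16.88) = 0.40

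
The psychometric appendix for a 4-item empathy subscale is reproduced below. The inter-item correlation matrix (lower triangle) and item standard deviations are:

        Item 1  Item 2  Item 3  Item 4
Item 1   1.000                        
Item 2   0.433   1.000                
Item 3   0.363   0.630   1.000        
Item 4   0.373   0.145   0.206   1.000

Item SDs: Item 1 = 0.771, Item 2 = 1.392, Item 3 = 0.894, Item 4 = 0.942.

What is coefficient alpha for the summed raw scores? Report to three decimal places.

Σσ²ᵢ = 0.771² + 1.392² + 0.894² + 0.942² = 4.2187
Covariances σ_ij = r_ij · s_i · s_j:
  σ(Item 1,Item 2) = 0.433 × 0.771 × 1.392 = 0.4647
  σ(Item 1,Item 3) = 0.363 × 0.771 × 0.894 = 0.2502
  σ(Item 1,Item 4) = 0.373 × 0.771 × 0.942 = 0.2709
  σ(Item 2,Item 3) = 0.630 × 1.392 × 0.894 = 0.7840
  σ(Item 2,Item 4) = 0.145 × 1.392 × 0.942 = 0.1901
  σ(Item 3,Item 4) = 0.206 × 0.894 × 0.942 = 0.1735
σ²_T = Σσ²ᵢ + 2·Σσ_ij = 4.2187 + 2 × 2.1334 = 8.4855
α = (4/3)·(1 − 4.2187/8.4855) = 0.670

coefficient alpha = 0.670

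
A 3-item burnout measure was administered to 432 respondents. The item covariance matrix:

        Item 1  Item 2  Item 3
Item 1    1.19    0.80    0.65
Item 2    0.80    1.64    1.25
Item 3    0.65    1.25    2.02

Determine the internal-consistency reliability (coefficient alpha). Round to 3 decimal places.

coefficient alpha = 0.790

ΣVar(i) = 1.19 + 1.64 + 2.02 = 4.85
Sum of the distinct covariances = 2.70
Var(T) = 4.85 + 2 × 2.70 = 10.25
α = (k/(k−1))·(1 − ΣVar(i)/Var(T)) = (3/2)·(1 − 4.85/10.25) = 0.790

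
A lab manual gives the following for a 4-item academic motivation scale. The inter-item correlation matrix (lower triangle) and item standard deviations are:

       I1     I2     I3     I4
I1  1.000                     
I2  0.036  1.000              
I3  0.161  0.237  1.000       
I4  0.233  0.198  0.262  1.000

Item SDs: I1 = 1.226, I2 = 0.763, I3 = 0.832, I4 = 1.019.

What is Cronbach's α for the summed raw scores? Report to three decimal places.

Cronbach's α = 0.463

Σσ²ᵢ = 1.226² + 0.763² + 0.832² + 1.019² = 3.8158
Covariances σ_ij = r_ij · s_i · s_j:
  σ(I1,I2) = 0.036 × 1.226 × 0.763 = 0.0337
  σ(I1,I3) = 0.161 × 1.226 × 0.832 = 0.1642
  σ(I1,I4) = 0.233 × 1.226 × 1.019 = 0.2911
  σ(I2,I3) = 0.237 × 0.763 × 0.832 = 0.1505
  σ(I2,I4) = 0.198 × 0.763 × 1.019 = 0.1539
  σ(I3,I4) = 0.262 × 0.832 × 1.019 = 0.2221
σ²_T = Σσ²ᵢ + 2·Σσ_ij = 3.8158 + 2 × 1.0155 = 5.8468
α = (4/3)·(1 − 3.8158/5.8468) = 0.463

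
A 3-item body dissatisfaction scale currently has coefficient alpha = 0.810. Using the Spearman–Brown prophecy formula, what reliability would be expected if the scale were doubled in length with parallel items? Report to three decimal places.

Length factor m = 2
α' = m·α / (1 + (m−1)·α)
   = 2 × 0.810 / (1 + (2 − 1) × 0.810)
   = 1.6200 / 1.8100 = 0.895

predicted reliability = 0.895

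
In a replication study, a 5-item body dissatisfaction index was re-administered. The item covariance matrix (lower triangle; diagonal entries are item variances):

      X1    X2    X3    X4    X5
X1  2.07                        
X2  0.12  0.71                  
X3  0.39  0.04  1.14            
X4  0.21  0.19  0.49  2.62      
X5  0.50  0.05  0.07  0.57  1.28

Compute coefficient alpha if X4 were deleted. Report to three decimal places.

Remaining items: X1, X2, X3, X5 (k = 4).
Σσ²ᵢ = 2.07 + 0.71 + 1.14 + 1.28 = 5.20
σ²_total = 5.20 + 2 × 1.17 = 7.54
α (item deleted) = (4/3)·(1 − 5.20/7.54) = 0.414

coefficient alpha = 0.414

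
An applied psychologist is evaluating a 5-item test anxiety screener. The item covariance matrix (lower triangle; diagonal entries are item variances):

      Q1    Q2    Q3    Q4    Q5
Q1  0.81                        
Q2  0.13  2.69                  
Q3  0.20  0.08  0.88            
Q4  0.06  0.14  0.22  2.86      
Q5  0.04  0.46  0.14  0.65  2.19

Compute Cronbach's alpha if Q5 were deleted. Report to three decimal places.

α = 0.249

Remaining items: Q1, Q2, Q3, Q4 (k = 4).
Σσ²ᵢ = 0.81 + 2.69 + 0.88 + 2.86 = 7.24
σ²_T = 7.24 + 2 × 0.83 = 8.90
α (item deleted) = (4/3)·(1 − 7.24/8.90) = 0.249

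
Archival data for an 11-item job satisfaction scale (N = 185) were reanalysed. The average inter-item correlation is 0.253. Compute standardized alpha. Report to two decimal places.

standardized alpha = 0.79

Standardized α = k·r̄ / (1 + (k−1)·r̄) = 11 × 0.253 / (1 + 10 × 0.253)
  = 2.7830 / 3.5300 = 0.79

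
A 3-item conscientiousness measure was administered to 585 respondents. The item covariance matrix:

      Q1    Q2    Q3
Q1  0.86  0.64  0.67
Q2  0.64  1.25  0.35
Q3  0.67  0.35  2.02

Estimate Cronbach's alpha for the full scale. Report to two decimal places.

α = 0.67

ΣVar(i) = 0.86 + 1.25 + 2.02 = 4.13
Σ_{i<j} σ_ij = 1.66
Var(T) = 4.13 + 2 × 1.66 = 7.45
α = (k/(k−1))·(1 − ΣVar(i)/Var(T)) = (3/2)·(1 − 4.13/7.45) = 0.67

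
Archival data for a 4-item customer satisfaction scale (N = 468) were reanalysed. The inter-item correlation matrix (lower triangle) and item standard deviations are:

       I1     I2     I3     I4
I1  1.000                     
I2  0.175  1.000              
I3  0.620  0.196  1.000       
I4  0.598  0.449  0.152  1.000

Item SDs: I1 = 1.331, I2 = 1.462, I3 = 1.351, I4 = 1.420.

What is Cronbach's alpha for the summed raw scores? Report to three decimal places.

Cronbach's alpha = 0.693

Σσ²ᵢ = 1.331² + 1.462² + 1.351² + 1.420² = 7.7506
Covariances σ_ij = r_ij · s_i · s_j:
  σ(I1,I2) = 0.175 × 1.331 × 1.462 = 0.3405
  σ(I1,I3) = 0.620 × 1.331 × 1.351 = 1.1149
  σ(I1,I4) = 0.598 × 1.331 × 1.420 = 1.1302
  σ(I2,I3) = 0.196 × 1.462 × 1.351 = 0.3871
  σ(I2,I4) = 0.449 × 1.462 × 1.420 = 0.9321
  σ(I3,I4) = 0.152 × 1.351 × 1.420 = 0.2916
σ²_T = Σσ²ᵢ + 2·Σσ_ij = 7.7506 + 2 × 4.1964 = 16.1434
α = (4/3)·(1 − 7.7506/16.1434) = 0.693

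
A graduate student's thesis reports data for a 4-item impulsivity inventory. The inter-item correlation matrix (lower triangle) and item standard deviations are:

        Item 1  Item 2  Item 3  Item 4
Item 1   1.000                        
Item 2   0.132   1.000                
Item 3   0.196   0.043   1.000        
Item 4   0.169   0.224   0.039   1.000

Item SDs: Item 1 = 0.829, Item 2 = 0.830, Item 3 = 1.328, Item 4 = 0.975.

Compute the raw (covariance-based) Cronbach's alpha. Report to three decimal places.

Cronbach's alpha = 0.348

Σσ²ᵢ = 0.829² + 0.830² + 1.328² + 0.975² = 4.0903
Covariances σ_ij = r_ij · s_i · s_j:
  σ(Item 1,Item 2) = 0.132 × 0.829 × 0.830 = 0.0908
  σ(Item 1,Item 3) = 0.196 × 0.829 × 1.328 = 0.2158
  σ(Item 1,Item 4) = 0.169 × 0.829 × 0.975 = 0.1366
  σ(Item 2,Item 3) = 0.043 × 0.830 × 1.328 = 0.0474
  σ(Item 2,Item 4) = 0.224 × 0.830 × 0.975 = 0.1813
  σ(Item 3,Item 4) = 0.039 × 1.328 × 0.975 = 0.0505
σ²_T = Σσ²ᵢ + 2·Σσ_ij = 4.0903 + 2 × 0.7224 = 5.5351
α = (4/3)·(1 − 4.0903/5.5351) = 0.348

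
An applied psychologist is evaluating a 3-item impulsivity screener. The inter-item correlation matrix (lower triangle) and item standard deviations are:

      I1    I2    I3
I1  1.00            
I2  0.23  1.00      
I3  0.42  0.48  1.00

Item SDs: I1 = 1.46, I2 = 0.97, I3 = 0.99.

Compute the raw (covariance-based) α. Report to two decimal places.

Σσ²ᵢ = 1.46² + 0.97² + 0.99² = 4.0526
Covariances σ_ij = r_ij · s_i · s_j:
  σ(I1,I2) = 0.23 × 1.46 × 0.97 = 0.3257
  σ(I1,I3) = 0.42 × 1.46 × 0.99 = 0.6071
  σ(I2,I3) = 0.48 × 0.97 × 0.99 = 0.4609
σ²_T = Σσ²ᵢ + 2·Σσ_ij = 4.0526 + 2 × 1.3937 = 6.8400
α = (3/2)·(1 − 4.0526/6.8400) = 0.61

α = 0.61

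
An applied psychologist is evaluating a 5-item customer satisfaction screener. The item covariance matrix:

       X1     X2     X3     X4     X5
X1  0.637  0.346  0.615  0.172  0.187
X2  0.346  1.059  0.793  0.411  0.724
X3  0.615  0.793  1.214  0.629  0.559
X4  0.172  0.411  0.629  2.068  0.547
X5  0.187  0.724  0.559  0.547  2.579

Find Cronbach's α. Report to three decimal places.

Σσᵢ² = 0.637 + 1.059 + 1.214 + 2.068 + 2.579 = 7.557
Sum of the distinct covariances = 4.983
σ²_total = 7.557 + 2 × 4.983 = 17.523
α = (k/(k−1))·(1 − Σσᵢ²/σ²_total) = (5/4)·(1 − 7.557/17.523) = 0.711

Cronbach's α = 0.711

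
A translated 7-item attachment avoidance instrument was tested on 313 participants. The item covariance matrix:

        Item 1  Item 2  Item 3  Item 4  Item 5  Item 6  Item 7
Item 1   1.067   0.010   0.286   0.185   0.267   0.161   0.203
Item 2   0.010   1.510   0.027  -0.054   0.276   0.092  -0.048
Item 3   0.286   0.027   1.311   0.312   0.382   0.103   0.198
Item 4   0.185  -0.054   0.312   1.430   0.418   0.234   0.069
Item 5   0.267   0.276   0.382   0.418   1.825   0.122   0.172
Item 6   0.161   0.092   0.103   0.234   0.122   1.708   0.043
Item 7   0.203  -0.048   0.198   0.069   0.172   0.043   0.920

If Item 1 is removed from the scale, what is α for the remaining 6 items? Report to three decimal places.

Remaining items: Item 2, Item 3, Item 4, Item 5, Item 6, Item 7 (k = 6).
Σσ²ᵢ = 1.510 + 1.311 + 1.430 + 1.825 + 1.708 + 0.920 = 8.704
σ²_T = 8.704 + 2 × 2.346 = 13.396
α (item deleted) = (6/5)·(1 − 8.704/13.396) = 0.420

α = 0.420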